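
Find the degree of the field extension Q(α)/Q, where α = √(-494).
[Q(α):Q] = 2

[Q(α):Q] equals the degree of the minimal polynomial of α. Here α^2 = -494 and x^2 + 494 is irreducible (d = -494 is squarefree, ≠ 1, hence not a square), so deg(m_α) = 2. Thus [Q(α):Q] = 2.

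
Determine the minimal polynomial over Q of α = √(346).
m_α(x) = x^2 - 346

α satisfies α^2 - 346 = 0, so x^2 - 346 annihilates α. Since d = 346 is squarefree and ≠ 1, it is not a perfect square in Q, so x^2 - 346 has no rational root and is therefore irreducible over Q (a degree-2 polynomial over a field is irreducible iff it has no root). Hence m_α(x) = x^2 - 346.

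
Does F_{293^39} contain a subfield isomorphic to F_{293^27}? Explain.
No: F_{293^27} is not a subfield of F_{293^39}

F_{p^m} embeds in F_{p^n} iff m | n. Here 27 ∤ 39 (since 39 = 1·27 + 12 with remainder 12 ≠ 0), so F_{293^27} is not a subfield of F_{293^39}. Equivalently: if it were, the tower law would give 27 = [F_{293^27}:F_293] dividing [F_{293^39}:F_293] = 39, contradiction.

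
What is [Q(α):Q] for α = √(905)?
[Q(α):Q] = 2

[Q(α):Q] equals the degree of the minimal polynomial of α. Here α^2 = 905 and x^2 - 905 is irreducible (d = 905 is squarefree, ≠ 1, hence not a square), so deg(m_α) = 2. Thus [Q(α):Q] = 2.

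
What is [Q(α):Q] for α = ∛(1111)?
[Q(α):Q] = 3

The minimal polynomial of α is x^3 - 1111, irreducible over Q since 1111 is not a perfect cube (so x^3 - 1111 has no rational root). Hence [Q(α):Q] = deg(m_α) = 3.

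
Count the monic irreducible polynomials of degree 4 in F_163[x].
There are 176471298 monic irreducible polynomials of degree 4 over F_163

Each element of F_{163^4} that lies in no proper subfield is a root of exactly one monic irreducible of degree 4 over F_163, and each such polynomial has 4 distinct roots in F_{163^4}. By Möbius inversion the count is N_163(4) = (1/4) Σ_{d|4} μ(4/d) · 163^d = (1/4)(μ(4)·163^1 + μ(2)·163^2 + μ(1)·163^4) = 705885192/4 = 176471298.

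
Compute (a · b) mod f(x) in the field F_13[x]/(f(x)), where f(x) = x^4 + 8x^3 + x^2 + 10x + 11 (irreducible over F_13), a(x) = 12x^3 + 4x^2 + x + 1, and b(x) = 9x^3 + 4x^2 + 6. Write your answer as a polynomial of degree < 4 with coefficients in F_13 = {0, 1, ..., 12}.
a · b ≡ 7x^3 + 2x^2 + 4x + 9 (mod f(x))

Multiply in F_13[x]: a(x)·b(x) = (12x^3 + 4x^2 + x + 1)·(9x^3 + 4x^2 + 6) = 4x^6 + 6x^5 + 12x^4 + 7x^3 + 2x^2 + 6x + 6. This has degree ≥ 4, so divide by f(x) over F_13: 4x^6 + 6x^5 + 12x^4 + 7x^3 + 2x^2 + 6x + 6 = (4x^2 + 8)·(x^4 + 8x^3 + x^2 + 10x + 11) + (7x^3 + 2x^2 + 4x + 9). Hence a·b ≡ 7x^3 + 2x^2 + 4x + 9 (mod f). (F_13[x]/(f) is a field with 13^4 = 28561 elements since f is irreducible of degree 4.)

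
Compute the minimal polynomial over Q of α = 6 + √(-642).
m_α(x) = x^2 - 12x + 678

From α - 6 = √(-642), squaring gives (α - 6)^2 = -642, i.e. α^2 - 12α + 36 = -642, so α^2 - 12α + 678 = 0. The discriminant of x^2 - 12x + 678 is (-12)^2 - 4·(678) = 144 - 2712 = -2568, and 4·(-642) is not a perfect square in Q since -642 is squarefree and ≠ 1. Hence x^2 - 12x + 678 is irreducible over Q and is the minimal polynomial of α.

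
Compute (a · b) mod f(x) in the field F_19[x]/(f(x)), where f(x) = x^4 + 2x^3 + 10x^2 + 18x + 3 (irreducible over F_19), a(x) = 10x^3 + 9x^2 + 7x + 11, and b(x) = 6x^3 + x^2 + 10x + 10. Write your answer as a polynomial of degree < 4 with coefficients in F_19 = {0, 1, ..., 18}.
a · b ≡ 18x^3 + 18x^2 + 11x (mod f(x))

Multiply in F_19[x]: a(x)·b(x) = (10x^3 + 9x^2 + 7x + 11)·(6x^3 + x^2 + 10x + 10) = 3x^6 + 7x^5 + 18x^4 + 16x^3 + 9x + 15. This has degree ≥ 4, so divide by f(x) over F_19: 3x^6 + 7x^5 + 18x^4 + 16x^3 + 9x + 15 = (3x^2 + x + 5)·(x^4 + 2x^3 + 10x^2 + 18x + 3) + (18x^3 + 18x^2 + 11x). Hence a·b ≡ 18x^3 + 18x^2 + 11x (mod f). (F_19[x]/(f) is a field with 19^4 = 130321 elements since f is irreducible of degree 4.)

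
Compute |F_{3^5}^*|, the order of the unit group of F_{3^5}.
|F_{3^5}^*| = 242

F_{3^5} has 3^5 = 243 elements; its multiplicative group consists of all nonzero elements, so |F_{3^5}^*| = 243 - 1 = 242. (It is cyclic since any finite subgroup of the multiplicative group of a field is cyclic.)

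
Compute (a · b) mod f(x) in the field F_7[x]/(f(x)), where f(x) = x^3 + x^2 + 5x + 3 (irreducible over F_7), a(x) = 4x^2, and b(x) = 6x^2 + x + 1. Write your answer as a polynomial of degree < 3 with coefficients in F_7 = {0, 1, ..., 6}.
a · b ≡ 2x^2 + 4 (mod f(x))

Multiply in F_7[x]: a(x)·b(x) = (4x^2)·(6x^2 + x + 1) = 3x^4 + 4x^3 + 4x^2. This has degree ≥ 3, so divide by f(x) over F_7: 3x^4 + 4x^3 + 4x^2 = (3x + 1)·(x^3 + x^2 + 5x + 3) + (2x^2 + 4). Hence a·b ≡ 2x^2 + 4 (mod f). (F_7[x]/(f) is a field with 7^3 = 343 elements since f is irreducible of degree 3.)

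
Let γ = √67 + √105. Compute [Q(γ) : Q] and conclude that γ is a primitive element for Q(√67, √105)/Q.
[Q(γ) : Q] = 4 (equivalently, Q(γ) = Q(√67, √105))

Obviously Q(γ) ⊆ Q(√67, √105), and [Q(√67, √105):Q] = 4 (since 67, 105 are distinct squarefree integers > 1 with 7035 not a perfect square). To show equality we compute the minimal polynomial of γ. From γ = √67 + √105: γ^2 = 67 + 2√(7035) + 105 = 172 + 2√(7035), so γ^2 - 172 = 2√(7035); squaring, (γ^2 - 172)^2 = 4·7035, i.e. γ^4 - 344γ^2 + 29584 - 28140 = 0, i.e. γ^4 - 344γ^2 + 1444 = 0. So γ is a root of x^4 - 344x^2 + 1444. This polynomial is irreducible over Q: it has no rational root (each ±√67 ± √105 is irrational), and any factorization into two quadratics over Q would force √(7035) ∈ Q (pairing opposite roots) or √67, √105 ∈ Q (other pairings), all impossible. Hence [Q(γ):Q] = 4 = [Q(√67, √105):Q], so Q(γ) = Q(√67, √105).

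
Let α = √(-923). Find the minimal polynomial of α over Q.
m_α(x) = x^2 + 923

α satisfies α^2 + 923 = 0, so x^2 + 923 annihilates α. Since d = -923 is squarefree and ≠ 1, it is not a perfect square in Q, so x^2 + 923 has no rational root and is therefore irreducible over Q (a degree-2 polynomial over a field is irreducible iff it has no root). Hence m_α(x) = x^2 + 923.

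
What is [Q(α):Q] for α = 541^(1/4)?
[Q(α):Q] = 4

α is a root of x^4 - 541. By Eisenstein's criterion at the prime p = 541 (which divides the constant term 541 but p^2 = 292681 does not, since 541 is squarefree), x^4 - 541 is irreducible over Q. Hence [Q(α):Q] = 4.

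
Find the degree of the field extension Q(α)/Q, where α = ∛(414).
[Q(α):Q] = 3

The minimal polynomial of α is x^3 - 414, irreducible over Q since 414 is not a perfect cube (so x^3 - 414 has no rational root). Hence [Q(α):Q] = deg(m_α) = 3.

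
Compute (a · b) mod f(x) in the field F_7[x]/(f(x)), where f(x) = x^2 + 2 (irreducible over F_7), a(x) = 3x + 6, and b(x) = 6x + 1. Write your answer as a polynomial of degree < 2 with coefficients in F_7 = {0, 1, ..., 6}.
a · b ≡ 4x + 5 (mod f(x))

Multiply in F_7[x]: a(x)·b(x) = (3x + 6)·(6x + 1) = 4x^2 + 4x + 6. This has degree ≥ 2, so divide by f(x) over F_7: 4x^2 + 4x + 6 = (4)·(x^2 + 2) + (4x + 5). Hence a·b ≡ 4x + 5 (mod f). (F_7[x]/(f) is a field with 7^2 = 49 elements since f is irreducible of degree 2.)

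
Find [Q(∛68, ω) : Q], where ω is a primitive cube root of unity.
[Q(∛68, ω) : Q] = 6

[Q(∛68):Q] = 3 (min poly x^3 - 68, irreducible since 68 is not a perfect cube). [Q(ω):Q] = 2 (min poly x^2 + x + 1). Since Q(∛68) ⊂ R and ω ∉ R, we have ω ∉ Q(∛68), so x^2 + x + 1 remains irreducible over Q(∛68) and [Q(∛68, ω) : Q(∛68)] = 2. By the tower law, [Q(∛68, ω) : Q] = 3 · 2 = 6. (In fact Q(∛68, ω) is the splitting field of x^3 - 68 over Q.)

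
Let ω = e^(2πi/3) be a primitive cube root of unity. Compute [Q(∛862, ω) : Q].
[Q(∛862, ω) : Q] = 6

[Q(∛862):Q] = 3 (min poly x^3 - 862, irreducible since 862 is not a perfect cube). [Q(ω):Q] = 2 (min poly x^2 + x + 1). Since Q(∛862) ⊂ R and ω ∉ R, we have ω ∉ Q(∛862), so x^2 + x + 1 remains irreducible over Q(∛862) and [Q(∛862, ω) : Q(∛862)] = 2. By the tower law, [Q(∛862, ω) : Q] = 3 · 2 = 6. (In fact Q(∛862, ω) is the splitting field of x^3 - 862 over Q.)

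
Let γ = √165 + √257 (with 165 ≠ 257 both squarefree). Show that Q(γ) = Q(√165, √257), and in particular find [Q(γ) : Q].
[Q(γ) : Q] = 4 (equivalently, Q(γ) = Q(√165, √257))

Obviously Q(γ) ⊆ Q(√165, √257), and [Q(√165, √257):Q] = 4 (since 165, 257 are distinct squarefree integers > 1 with 42405 not a perfect square). To show equality we compute the minimal polynomial of γ. From γ = √165 + √257: γ^2 = 165 + 2√(42405) + 257 = 422 + 2√(42405), so γ^2 - 422 = 2√(42405); squaring, (γ^2 - 422)^2 = 4·42405, i.e. γ^4 - 844γ^2 + 178084 - 169620 = 0, i.e. γ^4 - 844γ^2 + 8464 = 0. So γ is a root of x^4 - 844x^2 + 8464. This polynomial is irreducible over Q: it has no rational root (each ±√165 ± √257 is irrational), and any factorization into two quadratics over Q would force √(42405) ∈ Q (pairing opposite roots) or √165, √257 ∈ Q (other pairings), all impossible. Hence [Q(γ):Q] = 4 = [Q(√165, √257):Q], so Q(γ) = Q(√165, √257).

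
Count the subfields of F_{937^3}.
F_{937^3} has 2 subfields

The subfields of F_{p^n} are exactly the fields F_{p^d} for d | n (each is the fixed field of the unique index-d subgroup of Gal(F_{p^n}/F_p) ≅ Z/nZ). The divisors of n = 3 are {1, 3}, giving 2 subfields: F_{937^1}, F_{937^3}.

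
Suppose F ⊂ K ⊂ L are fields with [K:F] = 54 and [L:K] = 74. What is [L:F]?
[L:F] = 3996

The tower law says that for any tower of field extensions F ⊂ K ⊂ L with finite degrees, [L:F] = [L:K] · [K:F]. Here this gives [L:F] = 74 · 54 = 3996.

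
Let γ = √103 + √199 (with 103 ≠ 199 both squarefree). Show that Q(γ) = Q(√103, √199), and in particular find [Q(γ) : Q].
[Q(γ) : Q] = 4 (equivalently, Q(γ) = Q(√103, √199))

Obviously Q(γ) ⊆ Q(√103, √199), and [Q(√103, √199):Q] = 4 (since 103, 199 are distinct squarefree integers > 1 with 20497 not a perfect square). To show equality we compute the minimal polynomial of γ. From γ = √103 + √199: γ^2 = 103 + 2√(20497) + 199 = 302 + 2√(20497), so γ^2 - 302 = 2√(20497); squaring, (γ^2 - 302)^2 = 4·20497, i.e. γ^4 - 604γ^2 + 91204 - 81988 = 0, i.e. γ^4 - 604γ^2 + 9216 = 0. So γ is a root of x^4 - 604x^2 + 9216. This polynomial is irreducible over Q: it has no rational root (each ±√103 ± √199 is irrational), and any factorization into two quadratics over Q would force √(20497) ∈ Q (pairing opposite roots) or √103, √199 ∈ Q (other pairings), all impossible. Hence [Q(γ):Q] = 4 = [Q(√103, √199):Q], so Q(γ) = Q(√103, √199).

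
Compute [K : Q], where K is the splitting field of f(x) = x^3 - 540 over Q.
[K : Q] = 6

The roots of x^3 - 540 are ∛540, ω∛540, ω^2∛540 where ω = e^(2πi/3) is a primitive cube root of unity, so K = Q(∛540, ω). Now [Q(∛540):Q] = 3 (since 540 is not a perfect cube, x^3 - 540 is irreducible) and [Q(ω):Q] = 2. Both 2 and 3 divide [K:Q], and [K:Q] ≤ 3·2 = 6, so [K:Q] = 6. (Equivalently: Q(∛540) ⊂ R but ω ∉ R, so [K : Q(∛540)] = 2.)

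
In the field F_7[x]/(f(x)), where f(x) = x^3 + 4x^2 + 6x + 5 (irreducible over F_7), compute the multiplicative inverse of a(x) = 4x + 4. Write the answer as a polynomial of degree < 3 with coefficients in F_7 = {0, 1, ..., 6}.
a(x)^(-1) ≡ 6x^2 + 4x + 4 (mod f(x))

Since f is irreducible over F_7, F_7[x]/(f) is a field and a(x) ≠ 0 has an inverse. Apply the extended Euclidean algorithm to f(x) and a(x) in F_7[x]: f(x) = (2x^2 + 6x + 6)·a(x) + (2). The last nonzero remainder is the constant 2 = gcd(f, a) in F_7. Back-substituting through the division chain expresses 2 = s(x)·a(x) + t(x)·f(x) with s(x) ≡ 5x^2 + x + 1 (mod f), so (5x^2 + x + 1)·a(x) ≡ 2 (mod f). Multiplying by 2^(-1) ≡ 4 in F_7 gives a(x)^(-1) ≡ 4·(5x^2 + x + 1) ≡ 6x^2 + 4x + 4 (mod f). Check: (4x + 4)·(6x^2 + 4x + 4) = 3x^3 + 5x^2 + 4x + 2 ≡ 1 (mod x^3 + 4x^2 + 6x + 5).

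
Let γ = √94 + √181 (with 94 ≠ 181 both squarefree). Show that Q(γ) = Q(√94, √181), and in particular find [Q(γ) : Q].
[Q(γ) : Q] = 4 (equivalently, Q(γ) = Q(√94, √181))

Obviously Q(γ) ⊆ Q(√94, √181), and [Q(√94, √181):Q] = 4 (since 94, 181 are distinct squarefree integers > 1 with 17014 not a perfect square). To show equality we compute the minimal polynomial of γ. From γ = √94 + √181: γ^2 = 94 + 2√(17014) + 181 = 275 + 2√(17014), so γ^2 - 275 = 2√(17014); squaring, (γ^2 - 275)^2 = 4·17014, i.e. γ^4 - 550γ^2 + 75625 - 68056 = 0, i.e. γ^4 - 550γ^2 + 7569 = 0. So γ is a root of x^4 - 550x^2 + 7569. This polynomial is irreducible over Q: it has no rational root (each ±√94 ± √181 is irrational), and any factorization into two quadratics over Q would force √(17014) ∈ Q (pairing opposite roots) or √94, √181 ∈ Q (other pairings), all impossible. Hence [Q(γ):Q] = 4 = [Q(√94, √181):Q], so Q(γ) = Q(√94, √181).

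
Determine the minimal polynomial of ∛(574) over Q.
m_α(x) = x^3 - 574

α satisfies α^3 = 574, so x^3 - 574 annihilates α. By the rational root test, a rational root p/q (in lowest terms) of x^3 - 574 would satisfy p^3 = 574 q^3, forcing q = 1 and p^3 = 574; but 574 is not a perfect cube, contradiction. A monic cubic over Q with no rational root is irreducible (any nontrivial factorization would include a linear factor). Hence x^3 - 574 is the minimal polynomial of α, and in particular [Q(α):Q] = 3.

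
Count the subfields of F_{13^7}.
F_{13^7} has 2 subfields

The subfields of F_{p^n} are exactly the fields F_{p^d} for d | n (each is the fixed field of the unique index-d subgroup of Gal(F_{p^n}/F_p) ≅ Z/nZ). The divisors of n = 7 are {1, 7}, giving 2 subfields: F_{13^1}, F_{13^7}.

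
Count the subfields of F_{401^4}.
F_{401^4} has 3 subfields

The subfields of F_{p^n} are exactly the fields F_{p^d} for d | n (each is the fixed field of the unique index-d subgroup of Gal(F_{p^n}/F_p) ≅ Z/nZ). The divisors of n = 4 are {1, 2, 4}, giving 3 subfields: F_{401^1}, F_{401^2}, F_{401^4}.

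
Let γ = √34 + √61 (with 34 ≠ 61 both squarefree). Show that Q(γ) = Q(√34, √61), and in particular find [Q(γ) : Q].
[Q(γ) : Q] = 4 (equivalently, Q(γ) = Q(√34, √61))

Obviously Q(γ) ⊆ Q(√34, √61), and [Q(√34, √61):Q] = 4 (since 34, 61 are distinct squarefree integers > 1 with 2074 not a perfect square). To show equality we compute the minimal polynomial of γ. From γ = √34 + √61: γ^2 = 34 + 2√(2074) + 61 = 95 + 2√(2074), so γ^2 - 95 = 2√(2074); squaring, (γ^2 - 95)^2 = 4·2074, i.e. γ^4 - 190γ^2 + 9025 - 8296 = 0, i.e. γ^4 - 190γ^2 + 729 = 0. So γ is a root of x^4 - 190x^2 + 729. This polynomial is irreducible over Q: it has no rational root (each ±√34 ± √61 is irrational), and any factorization into two quadratics over Q would force √(2074) ∈ Q (pairing opposite roots) or √34, √61 ∈ Q (other pairings), all impossible. Hence [Q(γ):Q] = 4 = [Q(√34, √61):Q], so Q(γ) = Q(√34, √61).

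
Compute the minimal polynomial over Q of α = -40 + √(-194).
m_α(x) = x^2 + 80x + 1794

From α + 40 = √(-194), squaring gives (α + 40)^2 = -194, i.e. α^2 + 80α + 1600 = -194, so α^2 + 80α + 1794 = 0. The discriminant of x^2 + 80x + 1794 is (80)^2 - 4·(1794) = 6400 - 7176 = -776, and 4·(-194) is not a perfect square in Q since -194 is squarefree and ≠ 1. Hence x^2 + 80x + 1794 is irreducible over Q and is the minimal polynomial of α.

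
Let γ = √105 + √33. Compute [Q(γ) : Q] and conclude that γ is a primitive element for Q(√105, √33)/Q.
[Q(γ) : Q] = 4 (equivalently, Q(γ) = Q(√105, √33))

Obviously Q(γ) ⊆ Q(√105, √33), and [Q(√105, √33):Q] = 4 (since 105, 33 are distinct squarefree integers > 1 with 3465 not a perfect square). To show equality we compute the minimal polynomial of γ. From γ = √105 + √33: γ^2 = 105 + 2√(3465) + 33 = 138 + 2√(3465), so γ^2 - 138 = 2√(3465); squaring, (γ^2 - 138)^2 = 4·3465, i.e. γ^4 - 276γ^2 + 19044 - 13860 = 0, i.e. γ^4 - 276γ^2 + 5184 = 0. So γ is a root of x^4 - 276x^2 + 5184. This polynomial is irreducible over Q: it has no rational root (each ±√105 ± √33 is irrational), and any factorization into two quadratics over Q would force √(3465) ∈ Q (pairing opposite roots) or √105, √33 ∈ Q (other pairings), all impossible. Hence [Q(γ):Q] = 4 = [Q(√105, √33):Q], so Q(γ) = Q(√105, √33).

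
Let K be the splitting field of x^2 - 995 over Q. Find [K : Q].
[K : Q] = 2

f(x) = x^2 - 995 factors as (x - √995)(x + √995). The splitting field is K = Q(√995). Since 995 is squarefree and > 1, it is not a perfect square, so x^2 - 995 is irreducible over Q and [Q(√995) : Q] = 2. Hence [K : Q] = 2.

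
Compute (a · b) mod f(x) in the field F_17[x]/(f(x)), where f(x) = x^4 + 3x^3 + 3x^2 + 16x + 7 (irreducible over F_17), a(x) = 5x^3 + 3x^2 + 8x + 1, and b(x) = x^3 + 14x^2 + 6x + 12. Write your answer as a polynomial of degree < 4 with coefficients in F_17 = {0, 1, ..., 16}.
a · b ≡ 9x^3 + 6x^2 + 12x + 10 (mod f(x))

Multiply in F_17[x]: a(x)·b(x) = (5x^3 + 3x^2 + 8x + 1)·(x^3 + 14x^2 + 6x + 12) = 5x^6 + 5x^5 + 12x^4 + 4x^3 + 13x^2 + 12. This has degree ≥ 4, so divide by f(x) over F_17: 5x^6 + 5x^5 + 12x^4 + 4x^3 + 13x^2 + 12 = (5x^2 + 7x + 10)·(x^4 + 3x^3 + 3x^2 + 16x + 7) + (9x^3 + 6x^2 + 12x + 10). Hence a·b ≡ 9x^3 + 6x^2 + 12x + 10 (mod f). (F_17[x]/(f) is a field with 17^4 = 83521 elements since f is irreducible of degree 4.)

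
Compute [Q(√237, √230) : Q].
[Q(√237, √230) : Q] = 4

[Q(√237):Q] = 2 (min poly x^2 - 237, irreducible since 237 is squarefree > 1). For the top step, suppose √230 ∈ Q(√237), say √230 = c + d√237 with c, d ∈ Q. Squaring: 230 = c^2 + 237d^2 + 2cd√237. Since √237 ∉ Q this forces 2cd = 0. If d = 0 then √230 = c ∈ Q, contradicting 230 squarefree > 1. If c = 0 then 230 = 237d^2, so 237·230 = (237d)^2 is a perfect square in Q — but 237·230 = 54510 is not a perfect square (since 237 and 230 are distinct squarefree integers). Contradiction. Hence √230 ∉ Q(√237), so x^2 - 230 stays irreducible over Q(√237) and [Q(√237, √230) : Q(√237)] = 2. By the tower law, [Q(√237, √230) : Q] = 2 · 2 = 4.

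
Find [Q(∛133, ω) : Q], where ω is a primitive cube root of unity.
[Q(∛133, ω) : Q] = 6

[Q(∛133):Q] = 3 (min poly x^3 - 133, irreducible since 133 is not a perfect cube). [Q(ω):Q] = 2 (min poly x^2 + x + 1). Since Q(∛133) ⊂ R and ω ∉ R, we have ω ∉ Q(∛133), so x^2 + x + 1 remains irreducible over Q(∛133) and [Q(∛133, ω) : Q(∛133)] = 2. By the tower law, [Q(∛133, ω) : Q] = 3 · 2 = 6. (In fact Q(∛133, ω) is the splitting field of x^3 - 133 over Q.)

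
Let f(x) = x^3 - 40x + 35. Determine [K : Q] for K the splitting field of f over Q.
[K : Q] = 6

By the rational root test, any rational root of the monic integer polynomial f(x) = x^3 - 40x + 35 must be an integer dividing the constant term 35, i.e. one of ±{1, 5, 7, 35}. Evaluating: f(1) = -4, f(-1) = 74, f(5) = -40, f(-5) = 110, f(7) = 98, f(-7) = -28, f(35) = 41510, f(-35) = -41440; none is 0, so f has no rational root and is therefore irreducible over Q (a cubic with no linear factor over a field is irreducible). For an irreducible cubic, the Galois group is A_3 or S_3 according as the discriminant disc(f) = -4a^3 - 27b^2 = -4·(-40)^3 - 27·(35)^2 = 222925 is or is not a square in Q. Here disc(f) = 222925 is not a perfect square in Q, so the Galois group of f over Q is not contained in A_3 and must be all of S_3. The splitting field has degree |S_3| = 6 over Q, so [K : Q] = 6.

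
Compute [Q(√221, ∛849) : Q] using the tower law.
[Q(√221, ∛849) : Q] = 6

Let L = Q(√221, ∛849). Since Q(√221) ⊂ L and [Q(√221):Q] = 2, the tower law gives 2 | [L:Q]. Likewise Q(∛849) ⊂ L with [Q(∛849):Q] = 3 (because 849 is not a perfect cube), so 3 | [L:Q]. As gcd(2,3) = 1, [L:Q] is divisible by 6. Conversely L is generated over Q by √221 and ∛849, so [L:Q] ≤ 2·3 = 6. Therefore [Q(√221, ∛849) : Q] = 6.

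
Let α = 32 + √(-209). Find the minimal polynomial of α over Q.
m_α(x) = x^2 - 64x + 1233

From α - 32 = √(-209), squaring gives (α - 32)^2 = -209, i.e. α^2 - 64α + 1024 = -209, so α^2 - 64α + 1233 = 0. The discriminant of x^2 - 64x + 1233 is (-64)^2 - 4·(1233) = 4096 - 4932 = -836, and 4·(-209) is not a perfect square in Q since -209 is squarefree and ≠ 1. Hence x^2 - 64x + 1233 is irreducible over Q and is the minimal polynomial of α.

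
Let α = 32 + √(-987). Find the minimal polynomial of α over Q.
m_α(x) = x^2 - 64x + 2011

From α - 32 = √(-987), squaring gives (α - 32)^2 = -987, i.e. α^2 - 64α + 1024 = -987, so α^2 - 64α + 2011 = 0. The discriminant of x^2 - 64x + 2011 is (-64)^2 - 4·(2011) = 4096 - 8044 = -3948, and 4·(-987) is not a perfect square in Q since -987 is squarefree and ≠ 1. Hence x^2 - 64x + 2011 is irreducible over Q and is the minimal polynomial of α.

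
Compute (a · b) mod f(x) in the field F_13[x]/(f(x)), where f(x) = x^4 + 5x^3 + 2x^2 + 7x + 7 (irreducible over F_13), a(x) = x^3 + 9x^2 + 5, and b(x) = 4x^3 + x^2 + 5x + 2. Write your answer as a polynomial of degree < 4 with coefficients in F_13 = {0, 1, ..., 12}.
a · b ≡ 10x^3 + 8x^2 + 4x + 4 (mod f(x))

Multiply in F_13[x]: a(x)·b(x) = (x^3 + 9x^2 + 5)·(4x^3 + x^2 + 5x + 2) = 4x^6 + 11x^5 + x^4 + 2x^3 + 10x^2 + 12x + 10. This has degree ≥ 4, so divide by f(x) over F_13: 4x^6 + 11x^5 + x^4 + 2x^3 + 10x^2 + 12x + 10 = (4x^2 + 4x + 12)·(x^4 + 5x^3 + 2x^2 + 7x + 7) + (10x^3 + 8x^2 + 4x + 4). Hence a·b ≡ 10x^3 + 8x^2 + 4x + 4 (mod f). (F_13[x]/(f) is a field with 13^4 = 28561 elements since f is irreducible of degree 4.)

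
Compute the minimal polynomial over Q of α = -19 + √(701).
m_α(x) = x^2 + 38x - 340

From α + 19 = √(701), squaring gives (α + 19)^2 = 701, i.e. α^2 + 38α + 361 = 701, so α^2 + 38α - 340 = 0. The discriminant of x^2 + 38x - 340 is (38)^2 - 4·(-340) = 1444 + 1360 = 2804, and 4·(701) is not a perfect square in Q since 701 is squarefree and ≠ 1. Hence x^2 + 38x - 340 is irreducible over Q and is the minimal polynomial of α.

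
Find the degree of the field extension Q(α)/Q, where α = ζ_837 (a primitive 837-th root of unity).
[Q(α):Q] = 540

The minimal polynomial of ζ_837 over Q is the 837-th cyclotomic polynomial Φ_837(x), which is irreducible over Q and has degree φ(837) = 540. Hence [Q(α):Q] = φ(837) = 540.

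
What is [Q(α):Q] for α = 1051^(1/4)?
[Q(α):Q] = 4

α is a root of x^4 - 1051. By Eisenstein's criterion at the prime p = 1051 (which divides the constant term 1051 but p^2 = 1104601 does not, since 1051 is squarefree), x^4 - 1051 is irreducible over Q. Hence [Q(α):Q] = 4.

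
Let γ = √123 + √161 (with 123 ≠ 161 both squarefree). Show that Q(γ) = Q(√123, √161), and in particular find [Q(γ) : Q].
[Q(γ) : Q] = 4 (equivalently, Q(γ) = Q(√123, √161))

Obviously Q(γ) ⊆ Q(√123, √161), and [Q(√123, √161):Q] = 4 (since 123, 161 are distinct squarefree integers > 1 with 19803 not a perfect square). To show equality we compute the minimal polynomial of γ. From γ = √123 + √161: γ^2 = 123 + 2√(19803) + 161 = 284 + 2√(19803), so γ^2 - 284 = 2√(19803); squaring, (γ^2 - 284)^2 = 4·19803, i.e. γ^4 - 568γ^2 + 80656 - 79212 = 0, i.e. γ^4 - 568γ^2 + 1444 = 0. So γ is a root of x^4 - 568x^2 + 1444. This polynomial is irreducible over Q: it has no rational root (each ±√123 ± √161 is irrational), and any factorization into two quadratics over Q would force √(19803) ∈ Q (pairing opposite roots) or √123, √161 ∈ Q (other pairings), all impossible. Hence [Q(γ):Q] = 4 = [Q(√123, √161):Q], so Q(γ) = Q(√123, √161).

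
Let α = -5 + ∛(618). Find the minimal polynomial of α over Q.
m_α(x) = x^3 + 15x^2 + 75x - 493

Set β = α + 5 = ∛(618), so β^3 = 618. Then (α + 5)^3 - 618 = 0, i.e. α is a root of g(x) = (x + 5)^3 - 618 = x^3 + 15x^2 + 75x - 493. Since g(x) = h(x + 5) where h(x) = x^3 - 618, and h is irreducible over Q (because 618 is not a perfect cube, so h has no rational root, and a monic cubic with no rational root is irreducible), g is also irreducible (irreducibility is preserved under the substitution x → x + 5). Hence m_α(x) = x^3 + 15x^2 + 75x - 493.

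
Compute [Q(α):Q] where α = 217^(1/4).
[Q(α):Q] = 4

α is a root of x^4 - 217. By Eisenstein's criterion at the prime p = 7 (which divides the constant term 217 but p^2 = 49 does not, since 217 is squarefree), x^4 - 217 is irreducible over Q. Hence [Q(α):Q] = 4.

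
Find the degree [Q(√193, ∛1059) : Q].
[Q(√193, ∛1059) : Q] = 6

Let L = Q(√193, ∛1059). Since Q(√193) ⊂ L and [Q(√193):Q] = 2, the tower law gives 2 | [L:Q]. Likewise Q(∛1059) ⊂ L with [Q(∛1059):Q] = 3 (because 1059 is not a perfect cube), so 3 | [L:Q]. As gcd(2,3) = 1, [L:Q] is divisible by 6. Conversely L is generated over Q by √193 and ∛1059, so [L:Q] ≤ 2·3 = 6. Therefore [Q(√193, ∛1059) : Q] = 6.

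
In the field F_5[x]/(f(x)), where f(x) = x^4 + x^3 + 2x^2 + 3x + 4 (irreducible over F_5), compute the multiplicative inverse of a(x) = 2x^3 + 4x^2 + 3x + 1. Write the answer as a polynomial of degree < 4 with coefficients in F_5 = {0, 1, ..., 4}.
a(x)^(-1) ≡ x^3 + 3x^2 + 3x + 2 (mod f(x))

Since f is irreducible over F_5, F_5[x]/(f) is a field and a(x) ≠ 0 has an inverse. Apply the extended Euclidean algorithm to f(x) and a(x) in F_5[x]: f(x) = (3x + 2)·a(x) + (4x + 2);  a(x) = (3x^2 + 2x + 1)·(4x + 2) + (4). The last nonzero remainder is the constant 4 = gcd(f, a) in F_5. Back-substituting through the division chain expresses 4 = s(x)·a(x) + t(x)·f(x) with s(x) ≡ 4x^3 + 2x^2 + 2x + 3 (mod f), so (4x^3 + 2x^2 + 2x + 3)·a(x) ≡ 4 (mod f). Multiplying by 4^(-1) ≡ 4 in F_5 gives a(x)^(-1) ≡ 4·(4x^3 + 2x^2 + 2x + 3) ≡ x^3 + 3x^2 + 3x + 2 (mod f). Check: (2x^3 + 4x^2 + 3x + 1)·(x^3 + 3x^2 + 3x + 2) = 2x^6 + x^4 + x^3 + 4x + 2 ≡ 1 (mod x^4 + x^3 + 2x^2 + 3x + 4).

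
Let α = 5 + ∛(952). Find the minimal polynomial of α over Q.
m_α(x) = x^3 - 15x^2 + 75x - 1077

Set β = α - 5 = ∛(952), so β^3 = 952. Then (α - 5)^3 - 952 = 0, i.e. α is a root of g(x) = (x - 5)^3 - 952 = x^3 - 15x^2 + 75x - 1077. Since g(x) = h(x - 5) where h(x) = x^3 - 952, and h is irreducible over Q (because 952 is not a perfect cube, so h has no rational root, and a monic cubic with no rational root is irreducible), g is also irreducible (irreducibility is preserved under the substitution x → x - 5). Hence m_α(x) = x^3 - 15x^2 + 75x - 1077.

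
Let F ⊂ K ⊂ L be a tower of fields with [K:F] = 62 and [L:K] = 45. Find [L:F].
[L:F] = 2790

The tower law says that for any tower of field extensions F ⊂ K ⊂ L with finite degrees, [L:F] = [L:K] · [K:F]. Here this gives [L:F] = 45 · 62 = 2790.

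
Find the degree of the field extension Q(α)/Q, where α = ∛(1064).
[Q(α):Q] = 3

The minimal polynomial of α is x^3 - 1064, irreducible over Q since 1064 is not a perfect cube (so x^3 - 1064 has no rational root). Hence [Q(α):Q] = deg(m_α) = 3.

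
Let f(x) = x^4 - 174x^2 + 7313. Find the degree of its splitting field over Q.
[K : Q] = 4

Solving the quadratic in x^2: x^2 = (174 ± √(174^2 - 4·7313))/2 = (174 ± √1024)/2 = (174 ± 32)/2, giving x^2 = 71 or x^2 = 103. So f(x) = (x^2 - 71)(x^2 - 103) and the roots of f are ±√71, ±√103. Hence the splitting field is K = Q(√71, √103). Since 71 and 103 are distinct squarefree integers > 1, their product 7313 is not a perfect square, so √103 ∉ Q(√71). By the tower law [K:Q] = [Q(√71,√103):Q(√71)] · [Q(√71):Q] = 2 · 2 = 4.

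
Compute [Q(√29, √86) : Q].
[Q(√29, √86) : Q] = 4

[Q(√29):Q] = 2 (min poly x^2 - 29, irreducible since 29 is squarefree > 1). For the top step, suppose √86 ∈ Q(√29), say √86 = c + d√29 with c, d ∈ Q. Squaring: 86 = c^2 + 29d^2 + 2cd√29. Since √29 ∉ Q this forces 2cd = 0. If d = 0 then √86 = c ∈ Q, contradicting 86 squarefree > 1. If c = 0 then 86 = 29d^2, so 29·86 = (29d)^2 is a perfect square in Q — but 29·86 = 2494 is not a perfect square (since 29 and 86 are distinct squarefree integers). Contradiction. Hence √86 ∉ Q(√29), so x^2 - 86 stays irreducible over Q(√29) and [Q(√29, √86) : Q(√29)] = 2. By the tower law, [Q(√29, √86) : Q] = 2 · 2 = 4.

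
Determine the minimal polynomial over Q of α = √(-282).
m_α(x) = x^2 + 282

α satisfies α^2 + 282 = 0, so x^2 + 282 annihilates α. Since d = -282 is squarefree and ≠ 1, it is not a perfect square in Q, so x^2 + 282 has no rational root and is therefore irreducible over Q (a degree-2 polynomial over a field is irreducible iff it has no root). Hence m_α(x) = x^2 + 282.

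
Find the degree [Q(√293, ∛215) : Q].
[Q(√293, ∛215) : Q] = 6

Let L = Q(√293, ∛215). Since Q(√293) ⊂ L and [Q(√293):Q] = 2, the tower law gives 2 | [L:Q]. Likewise Q(∛215) ⊂ L with [Q(∛215):Q] = 3 (because 215 is not a perfect cube), so 3 | [L:Q]. As gcd(2,3) = 1, [L:Q] is divisible by 6. Conversely L is generated over Q by √293 and ∛215, so [L:Q] ≤ 2·3 = 6. Therefore [Q(√293, ∛215) : Q] = 6.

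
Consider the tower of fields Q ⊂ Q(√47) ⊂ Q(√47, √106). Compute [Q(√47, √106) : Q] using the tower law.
[Q(√47, √106) : Q] = 4

[Q(√47):Q] = 2 (min poly x^2 - 47, irreducible since 47 is squarefree > 1). For the top step, suppose √106 ∈ Q(√47), say √106 = c + d√47 with c, d ∈ Q. Squaring: 106 = c^2 + 47d^2 + 2cd√47. Since √47 ∉ Q this forces 2cd = 0. If d = 0 then √106 = c ∈ Q, contradicting 106 squarefree > 1. If c = 0 then 106 = 47d^2, so 47·106 = (47d)^2 is a perfect square in Q — but 47·106 = 4982 is not a perfect square (since 47 and 106 are distinct squarefree integers). Contradiction. Hence √106 ∉ Q(√47), so x^2 - 106 stays irreducible over Q(√47) and [Q(√47, √106) : Q(√47)] = 2. By the tower law, [Q(√47, √106) : Q] = 2 · 2 = 4.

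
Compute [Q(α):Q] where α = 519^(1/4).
[Q(α):Q] = 4

α is a root of x^4 - 519. By Eisenstein's criterion at the prime p = 3 (which divides the constant term 519 but p^2 = 9 does not, since 519 is squarefree), x^4 - 519 is irreducible over Q. Hence [Q(α):Q] = 4.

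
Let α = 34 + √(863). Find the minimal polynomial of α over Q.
m_α(x) = x^2 - 68x + 293

From α - 34 = √(863), squaring gives (α - 34)^2 = 863, i.e. α^2 - 68α + 1156 = 863, so α^2 - 68α + 293 = 0. The discriminant of x^2 - 68x + 293 is (-68)^2 - 4·(293) = 4624 - 1172 = 3452, and 4·(863) is not a perfect square in Q since 863 is squarefree and ≠ 1. Hence x^2 - 68x + 293 is irreducible over Q and is the minimal polynomial of α.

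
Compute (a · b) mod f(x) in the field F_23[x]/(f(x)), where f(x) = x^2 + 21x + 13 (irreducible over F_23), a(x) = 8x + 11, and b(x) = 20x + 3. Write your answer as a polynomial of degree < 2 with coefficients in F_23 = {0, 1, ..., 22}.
a · b ≡ 12x (mod f(x))

Multiply in F_23[x]: a(x)·b(x) = (8x + 11)·(20x + 3) = 22x^2 + 14x + 10. This has degree ≥ 2, so divide by f(x) over F_23: 22x^2 + 14x + 10 = (22)·(x^2 + 21x + 13) + (12x). Hence a·b ≡ 12x (mod f). (F_23[x]/(f) is a field with 23^2 = 529 elements since f is irreducible of degree 2.)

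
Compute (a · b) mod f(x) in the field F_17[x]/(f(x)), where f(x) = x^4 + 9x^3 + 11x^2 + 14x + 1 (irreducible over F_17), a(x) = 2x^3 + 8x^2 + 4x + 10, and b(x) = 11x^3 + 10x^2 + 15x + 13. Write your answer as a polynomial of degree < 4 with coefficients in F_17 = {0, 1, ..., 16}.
a · b ≡ 5x^3 + 3x^2 + 10x + 3 (mod f(x))

Multiply in F_17[x]: a(x)·b(x) = (2x^3 + 8x^2 + 4x + 10)·(11x^3 + 10x^2 + 15x + 13) = 5x^6 + 6x^5 + x^4 + 7x^3 + 9x^2 + 15x + 11. This has degree ≥ 4, so divide by f(x) over F_17: 5x^6 + 6x^5 + x^4 + 7x^3 + 9x^2 + 15x + 11 = (5x^2 + 12x + 8)·(x^4 + 9x^3 + 11x^2 + 14x + 1) + (5x^3 + 3x^2 + 10x + 3). Hence a·b ≡ 5x^3 + 3x^2 + 10x + 3 (mod f). (F_17[x]/(f) is a field with 17^4 = 83521 elements since f is irreducible of degree 4.)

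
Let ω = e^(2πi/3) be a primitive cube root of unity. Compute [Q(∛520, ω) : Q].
[Q(∛520, ω) : Q] = 6

[Q(∛520):Q] = 3 (min poly x^3 - 520, irreducible since 520 is not a perfect cube). [Q(ω):Q] = 2 (min poly x^2 + x + 1). Since Q(∛520) ⊂ R and ω ∉ R, we have ω ∉ Q(∛520), so x^2 + x + 1 remains irreducible over Q(∛520) and [Q(∛520, ω) : Q(∛520)] = 2. By the tower law, [Q(∛520, ω) : Q] = 3 · 2 = 6. (In fact Q(∛520, ω) is the splitting field of x^3 - 520 over Q.)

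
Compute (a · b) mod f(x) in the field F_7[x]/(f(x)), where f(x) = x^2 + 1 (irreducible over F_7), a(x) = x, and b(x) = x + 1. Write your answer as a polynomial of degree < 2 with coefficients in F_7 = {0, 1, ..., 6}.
a · b ≡ x + 6 (mod f(x))

Multiply in F_7[x]: a(x)·b(x) = (x)·(x + 1) = x^2 + x. This has degree ≥ 2, so divide by f(x) over F_7: x^2 + x = (1)·(x^2 + 1) + (x + 6). Hence a·b ≡ x + 6 (mod f). (F_7[x]/(f) is a field with 7^2 = 49 elements since f is irreducible of degree 2.)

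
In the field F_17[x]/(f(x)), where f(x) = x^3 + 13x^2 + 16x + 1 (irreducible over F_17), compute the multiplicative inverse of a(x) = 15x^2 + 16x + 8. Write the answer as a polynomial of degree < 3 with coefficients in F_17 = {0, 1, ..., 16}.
a(x)^(-1) ≡ 15x^2 + 8x + 11 (mod f(x))

Since f is irreducible over F_17, F_17[x]/(f) is a field and a(x) ≠ 0 has an inverse. Apply the extended Euclidean algorithm to f(x) and a(x) in F_17[x]: f(x) = (8x + 15)·a(x) + (x);  a(x) = (15x + 16)·(x) + (8). The last nonzero remainder is the constant 8 = gcd(f, a) in F_17. Back-substituting through the division chain expresses 8 = s(x)·a(x) + t(x)·f(x) with s(x) ≡ x^2 + 13x + 3 (mod f), so (x^2 + 13x + 3)·a(x) ≡ 8 (mod f). Multiplying by 8^(-1) ≡ 15 in F_17 gives a(x)^(-1) ≡ 15·(x^2 + 13x + 3) ≡ 15x^2 + 8x + 11 (mod f). Check: (15x^2 + 16x + 8)·(15x^2 + 8x + 11) = 4x^4 + 3x^3 + 5x^2 + 2x + 3 ≡ 1 (mod x^3 + 13x^2 + 16x + 1).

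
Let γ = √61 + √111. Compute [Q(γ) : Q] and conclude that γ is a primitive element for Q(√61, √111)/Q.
[Q(γ) : Q] = 4 (equivalently, Q(γ) = Q(√61, √111))

Obviously Q(γ) ⊆ Q(√61, √111), and [Q(√61, √111):Q] = 4 (since 61, 111 are distinct squarefree integers > 1 with 6771 not a perfect square). To show equality we compute the minimal polynomial of γ. From γ = √61 + √111: γ^2 = 61 + 2√(6771) + 111 = 172 + 2√(6771), so γ^2 - 172 = 2√(6771); squaring, (γ^2 - 172)^2 = 4·6771, i.e. γ^4 - 344γ^2 + 29584 - 27084 = 0, i.e. γ^4 - 344γ^2 + 2500 = 0. So γ is a root of x^4 - 344x^2 + 2500. This polynomial is irreducible over Q: it has no rational root (each ±√61 ± √111 is irrational), and any factorization into two quadratics over Q would force √(6771) ∈ Q (pairing opposite roots) or √61, √111 ∈ Q (other pairings), all impossible. Hence [Q(γ):Q] = 4 = [Q(√61, √111):Q], so Q(γ) = Q(√61, √111).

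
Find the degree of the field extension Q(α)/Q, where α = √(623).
[Q(α):Q] = 2

[Q(α):Q] equals the degree of the minimal polynomial of α. Here α^2 = 623 and x^2 - 623 is irreducible (d = 623 is squarefree, ≠ 1, hence not a square), so deg(m_α) = 2. Thus [Q(α):Q] = 2.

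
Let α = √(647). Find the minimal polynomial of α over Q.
m_α(x) = x^2 - 647

α satisfies α^2 - 647 = 0, so x^2 - 647 annihilates α. Since d = 647 is squarefree and ≠ 1, it is not a perfect square in Q, so x^2 - 647 has no rational root and is therefore irreducible over Q (a degree-2 polynomial over a field is irreducible iff it has no root). Hence m_α(x) = x^2 - 647.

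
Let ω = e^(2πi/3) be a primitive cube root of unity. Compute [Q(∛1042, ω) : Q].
[Q(∛1042, ω) : Q] = 6

[Q(∛1042):Q] = 3 (min poly x^3 - 1042, irreducible since 1042 is not a perfect cube). [Q(ω):Q] = 2 (min poly x^2 + x + 1). Since Q(∛1042) ⊂ R and ω ∉ R, we have ω ∉ Q(∛1042), so x^2 + x + 1 remains irreducible over Q(∛1042) and [Q(∛1042, ω) : Q(∛1042)] = 2. By the tower law, [Q(∛1042, ω) : Q] = 3 · 2 = 6. (In fact Q(∛1042, ω) is the splitting field of x^3 - 1042 over Q.)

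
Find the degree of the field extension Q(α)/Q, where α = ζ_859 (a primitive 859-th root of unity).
[Q(α):Q] = 858

The minimal polynomial of ζ_859 over Q is the 859-th cyclotomic polynomial Φ_859(x), which is irreducible over Q and has degree φ(859) = 858. Hence [Q(α):Q] = φ(859) = 858.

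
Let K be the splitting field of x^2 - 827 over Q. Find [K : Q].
[K : Q] = 2

f(x) = x^2 - 827 factors as (x - √827)(x + √827). The splitting field is K = Q(√827). Since 827 is squarefree and > 1, it is not a perfect square, so x^2 - 827 is irreducible over Q and [Q(√827) : Q] = 2. Hence [K : Q] = 2.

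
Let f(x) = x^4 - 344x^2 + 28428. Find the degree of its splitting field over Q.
[K : Q] = 4

Solving the quadratic in x^2: x^2 = (344 ± √(344^2 - 4·28428))/2 = (344 ± √4624)/2 = (344 ± 68)/2, giving x^2 = 138 or x^2 = 206. So f(x) = (x^2 - 138)(x^2 - 206) and the roots of f are ±√138, ±√206. Hence the splitting field is K = Q(√138, √206). Since 138 and 206 are distinct squarefree integers > 1, their product 28428 is not a perfect square, so √206 ∉ Q(√138). By the tower law [K:Q] = [Q(√138,√206):Q(√138)] · [Q(√138):Q] = 2 · 2 = 4.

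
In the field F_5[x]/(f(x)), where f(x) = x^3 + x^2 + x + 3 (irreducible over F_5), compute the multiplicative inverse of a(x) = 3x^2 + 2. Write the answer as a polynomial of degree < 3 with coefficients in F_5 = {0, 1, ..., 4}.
a(x)^(-1) ≡ 2x^2 + 3x (mod f(x))

Since f is irreducible over F_5, F_5[x]/(f) is a field and a(x) ≠ 0 has an inverse. Apply the extended Euclidean algorithm to f(x) and a(x) in F_5[x]: f(x) = (2x + 2)·a(x) + (2x + 4);  a(x) = (4x + 2)·(2x + 4) + (4). The last nonzero remainder is the constant 4 = gcd(f, a) in F_5. Back-substituting through the division chain expresses 4 = s(x)·a(x) + t(x)·f(x) with s(x) ≡ 3x^2 + 2x (mod f), so (3x^2 + 2x)·a(x) ≡ 4 (mod f). Multiplying by 4^(-1) ≡ 4 in F_5 gives a(x)^(-1) ≡ 4·(3x^2 + 2x) ≡ 2x^2 + 3x (mod f). Check: (3x^2 + 2)·(2x^2 + 3x) = x^4 + 4x^3 + 4x^2 + x ≡ 1 (mod x^3 + x^2 + x + 3).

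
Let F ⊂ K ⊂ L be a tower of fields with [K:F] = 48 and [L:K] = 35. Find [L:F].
[L:F] = 1680

The tower law says that for any tower of field extensions F ⊂ K ⊂ L with finite degrees, [L:F] = [L:K] · [K:F]. Here this gives [L:F] = 35 · 48 = 1680.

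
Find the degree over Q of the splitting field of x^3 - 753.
[K : Q] = 6

The roots of x^3 - 753 are ∛753, ω∛753, ω^2∛753 where ω = e^(2πi/3) is a primitive cube root of unity, so K = Q(∛753, ω). Now [Q(∛753):Q] = 3 (since 753 is not a perfect cube, x^3 - 753 is irreducible) and [Q(ω):Q] = 2. Both 2 and 3 divide [K:Q], and [K:Q] ≤ 3·2 = 6, so [K:Q] = 6. (Equivalently: Q(∛753) ⊂ R but ω ∉ R, so [K : Q(∛753)] = 2.)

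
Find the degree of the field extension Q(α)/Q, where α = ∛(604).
[Q(α):Q] = 3

The minimal polynomial of α is x^3 - 604, irreducible over Q since 604 is not a perfect cube (so x^3 - 604 has no rational root). Hence [Q(α):Q] = deg(m_α) = 3.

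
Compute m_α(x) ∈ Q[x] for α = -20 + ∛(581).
m_α(x) = x^3 + 60x^2 + 1200x + 7419

Set β = α + 20 = ∛(581), so β^3 = 581. Then (α + 20)^3 - 581 = 0, i.e. α is a root of g(x) = (x + 20)^3 - 581 = x^3 + 60x^2 + 1200x + 7419. Since g(x) = h(x + 20) where h(x) = x^3 - 581, and h is irreducible over Q (because 581 is not a perfect cube, so h has no rational root, and a monic cubic with no rational root is irreducible), g is also irreducible (irreducibility is preserved under the substitution x → x + 20). Hence m_α(x) = x^3 + 60x^2 + 1200x + 7419.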